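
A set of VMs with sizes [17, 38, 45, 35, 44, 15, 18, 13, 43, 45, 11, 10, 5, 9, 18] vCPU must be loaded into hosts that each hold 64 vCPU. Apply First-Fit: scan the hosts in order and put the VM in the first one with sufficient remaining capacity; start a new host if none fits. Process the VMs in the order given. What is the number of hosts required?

6

Put 17 vCPU in host 1; 47 vCPU remain.
Put 38 vCPU in host 1; 9 vCPU remain.
Put 45 vCPU in host 2; 19 vCPU remain.
Put 35 vCPU in host 3; 29 vCPU remain.
Put 44 vCPU in host 4; 20 vCPU remain.
Put 15 vCPU in host 2; 4 vCPU remain.
Put 18 vCPU in host 3; 11 vCPU remain.
Put 13 vCPU in host 4; 7 vCPU remain.
Put 43 vCPU in host 5; 21 vCPU remain.
Put 45 vCPU in host 6; 19 vCPU remain.
Put 11 vCPU in host 3; 0 vCPU remain.
Put 10 vCPU in host 5; 11 vCPU remain.
Put 5 vCPU in host 1; 4 vCPU remain.
Put 9 vCPU in host 5; 2 vCPU remain.
Put 18 vCPU in host 6; 1 vCPU remain.
Final hosts: [17,38,5] [45,15] [35,18,11] [44,13] [43,10,9] [45,18].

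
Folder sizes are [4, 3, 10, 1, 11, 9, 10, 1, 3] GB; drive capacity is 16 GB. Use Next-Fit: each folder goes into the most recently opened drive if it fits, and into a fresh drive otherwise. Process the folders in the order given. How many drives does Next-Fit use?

Put 4 GB in drive 1; 12 GB remain.
Put 3 GB in drive 1; 9 GB remain.
Put 10 GB in drive 2; 6 GB remain.
Put 1 GB in drive 2; 5 GB remain.
Put 11 GB in drive 3; 5 GB remain.
Put 9 GB in drive 4; 7 GB remain.
Put 10 GB in drive 5; 6 GB remain.
Put 1 GB in drive 5; 5 GB remain.
Put 3 GB in drive 5; 2 GB remain.
Final drives: [4,3] [10,1] [11] [9] [10,1,3].

5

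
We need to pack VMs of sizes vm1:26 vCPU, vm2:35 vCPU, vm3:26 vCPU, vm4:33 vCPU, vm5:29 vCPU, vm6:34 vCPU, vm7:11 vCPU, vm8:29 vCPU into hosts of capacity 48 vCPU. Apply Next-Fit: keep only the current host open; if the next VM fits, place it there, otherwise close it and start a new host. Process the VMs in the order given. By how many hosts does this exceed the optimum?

0

Next-Fit: [26] [35] [26] [33] [29] [34,11] [29] → 7 hosts.
7 VMs exceed 24 vCPU (half the capacity), and no two of those can share a host, so at least 7 hosts are needed.
So 7 is already optimal.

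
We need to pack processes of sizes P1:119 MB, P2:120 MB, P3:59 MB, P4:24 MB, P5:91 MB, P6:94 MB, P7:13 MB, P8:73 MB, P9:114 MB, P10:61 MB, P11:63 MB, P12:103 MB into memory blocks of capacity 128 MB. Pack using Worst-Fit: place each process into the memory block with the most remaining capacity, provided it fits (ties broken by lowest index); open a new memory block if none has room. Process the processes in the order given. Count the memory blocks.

9

P1 (119 MB) → memory block 1 (remaining 9 MB)
P2 (120 MB) → memory block 2 (remaining 8 MB)
P3 (59 MB) → memory block 3 (remaining 69 MB)
P4 (24 MB) → memory block 3 (remaining 45 MB)
P5 (91 MB) → memory block 4 (remaining 37 MB)
P6 (94 MB) → memory block 5 (remaining 34 MB)
P7 (13 MB) → memory block 3 (remaining 32 MB)
P8 (73 MB) → memory block 6 (remaining 55 MB)
P9 (114 MB) → memory block 7 (remaining 14 MB)
P10 (61 MB) → memory block 8 (remaining 67 MB)
P11 (63 MB) → memory block 8 (remaining 4 MB)
P12 (103 MB) → memory block 9 (remaining 25 MB)
Final memory blocks: [119] [120] [59,24,13] [91] [94] [73] [114] [61,63] [103].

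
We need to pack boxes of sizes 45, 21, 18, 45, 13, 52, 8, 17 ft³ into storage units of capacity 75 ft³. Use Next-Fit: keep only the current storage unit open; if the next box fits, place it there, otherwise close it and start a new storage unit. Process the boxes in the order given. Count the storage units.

storage unit 1: place 45 ft³, 30 ft³ left
storage unit 1: place 21 ft³, 9 ft³ left
storage unit 2: place 18 ft³, 57 ft³ left
storage unit 2: place 45 ft³, 12 ft³ left
storage unit 3: place 13 ft³, 62 ft³ left
storage unit 3: place 52 ft³, 10 ft³ left
storage unit 3: place 8 ft³, 2 ft³ left
storage unit 4: place 17 ft³, 58 ft³ left
Final storage units: [45,21] [18,45] [13,52,8] [17].

4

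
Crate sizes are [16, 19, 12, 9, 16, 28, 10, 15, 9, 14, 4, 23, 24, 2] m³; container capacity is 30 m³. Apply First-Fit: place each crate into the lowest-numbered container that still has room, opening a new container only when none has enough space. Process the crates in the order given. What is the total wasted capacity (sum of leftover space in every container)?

39

16 m³ → container 1 (remaining 14 m³)
19 m³ → container 2 (remaining 11 m³)
12 m³ → container 1 (remaining 2 m³)
9 m³ → container 2 (remaining 2 m³)
16 m³ → container 3 (remaining 14 m³)
28 m³ → container 4 (remaining 2 m³)
10 m³ → container 3 (remaining 4 m³)
15 m³ → container 5 (remaining 15 m³)
9 m³ → container 5 (remaining 6 m³)
14 m³ → container 6 (remaining 16 m³)
4 m³ → container 3 (remaining 0 m³)
23 m³ → container 7 (remaining 7 m³)
24 m³ → container 8 (remaining 6 m³)
2 m³ → container 1 (remaining 0 m³)
8 containers × 30 m³ = 240 m³; used 201 m³; unused 39 m³.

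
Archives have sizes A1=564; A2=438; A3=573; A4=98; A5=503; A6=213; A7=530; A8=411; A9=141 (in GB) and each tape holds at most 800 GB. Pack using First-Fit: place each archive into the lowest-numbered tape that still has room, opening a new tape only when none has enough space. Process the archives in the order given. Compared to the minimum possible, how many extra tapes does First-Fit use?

0

First-Fit: [564,98] [438,213,141] [573] [503] [530] [411] → 6 tapes.
6 archives exceed 400 GB (half the capacity), and no two of those can share a tape, so at least 6 tapes are needed.
So 6 is already optimal.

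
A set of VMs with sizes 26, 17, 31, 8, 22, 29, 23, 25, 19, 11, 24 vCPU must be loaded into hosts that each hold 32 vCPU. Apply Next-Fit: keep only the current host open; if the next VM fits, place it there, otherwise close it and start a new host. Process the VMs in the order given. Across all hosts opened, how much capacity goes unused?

host 1: place 26 vCPU, 6 vCPU left
host 2: place 17 vCPU, 15 vCPU left
host 3: place 31 vCPU, 1 vCPU left
host 4: place 8 vCPU, 24 vCPU left
host 4: place 22 vCPU, 2 vCPU left
host 5: place 29 vCPU, 3 vCPU left
host 6: place 23 vCPU, 9 vCPU left
host 7: place 25 vCPU, 7 vCPU left
host 8: place 19 vCPU, 13 vCPU left
host 8: place 11 vCPU, 2 vCPU left
host 9: place 24 vCPU, 8 vCPU left
9 hosts × 32 vCPU = 288 vCPU; used 235 vCPU; unused 53 vCPU.

53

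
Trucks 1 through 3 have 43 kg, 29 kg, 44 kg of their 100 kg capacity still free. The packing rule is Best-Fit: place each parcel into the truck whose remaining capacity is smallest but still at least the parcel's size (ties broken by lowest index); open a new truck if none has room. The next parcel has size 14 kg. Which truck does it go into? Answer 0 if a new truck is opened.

2

Trucks with room: truck 1 (43 kg), truck 2 (29 kg), truck 3 (44 kg).
Tightest fit is truck 2 with 29 kg free.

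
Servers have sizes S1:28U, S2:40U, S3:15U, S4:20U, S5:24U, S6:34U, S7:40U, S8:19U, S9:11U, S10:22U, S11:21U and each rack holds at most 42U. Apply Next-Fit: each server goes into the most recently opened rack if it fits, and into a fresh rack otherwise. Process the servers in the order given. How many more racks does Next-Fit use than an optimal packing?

Next-Fit: [28] [40] [15,20] [24] [34] [40] [19,11] [22] [21] → 9 racks.
Total size 274U; any packing needs at least ⌈274/42⌉ = 7 racks.
An optimal packing achieves that bound: [40] [40] [34] [28,11] [24,15] [22,20] [21,19] → 7 racks.
Excess: 9 − 7 = 2.

2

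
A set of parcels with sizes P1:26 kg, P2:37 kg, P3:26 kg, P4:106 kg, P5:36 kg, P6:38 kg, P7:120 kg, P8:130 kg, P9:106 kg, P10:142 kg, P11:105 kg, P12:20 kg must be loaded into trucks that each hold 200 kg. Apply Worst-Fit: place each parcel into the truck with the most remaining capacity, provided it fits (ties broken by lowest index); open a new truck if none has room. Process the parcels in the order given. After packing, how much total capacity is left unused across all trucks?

truck 1: place P1 (26 kg), 174 kg left
truck 1: place P2 (37 kg), 137 kg left
truck 1: place P3 (26 kg), 111 kg left
truck 1: place P4 (106 kg), 5 kg left
truck 2: place P5 (36 kg), 164 kg left
truck 2: place P6 (38 kg), 126 kg left
truck 2: place P7 (120 kg), 6 kg left
truck 3: place P8 (130 kg), 70 kg left
truck 4: place P9 (106 kg), 94 kg left
truck 5: place P10 (142 kg), 58 kg left
truck 6: place P11 (105 kg), 95 kg left
truck 6: place P12 (20 kg), 75 kg left
6 trucks × 200 kg = 1200 kg; used 892 kg; unused 308 kg.

308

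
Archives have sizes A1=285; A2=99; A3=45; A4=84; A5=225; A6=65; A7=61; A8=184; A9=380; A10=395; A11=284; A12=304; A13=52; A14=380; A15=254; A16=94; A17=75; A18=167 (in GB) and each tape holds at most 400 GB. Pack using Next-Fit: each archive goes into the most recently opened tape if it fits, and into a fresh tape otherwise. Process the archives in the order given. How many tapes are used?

tape 1: place A1 (285 GB), 115 GB left
tape 1: place A2 (99 GB), 16 GB left
tape 2: place A3 (45 GB), 355 GB left
tape 2: place A4 (84 GB), 271 GB left
tape 2: place A5 (225 GB), 46 GB left
tape 3: place A6 (65 GB), 335 GB left
tape 3: place A7 (61 GB), 274 GB left
tape 3: place A8 (184 GB), 90 GB left
tape 4: place A9 (380 GB), 20 GB left
tape 5: place A10 (395 GB), 5 GB left
tape 6: place A11 (284 GB), 116 GB left
tape 7: place A12 (304 GB), 96 GB left
tape 7: place A13 (52 GB), 44 GB left
tape 8: place A14 (380 GB), 20 GB left
tape 9: place A15 (254 GB), 146 GB left
tape 9: place A16 (94 GB), 52 GB left
tape 10: place A17 (75 GB), 325 GB left
tape 10: place A18 (167 GB), 158 GB left

10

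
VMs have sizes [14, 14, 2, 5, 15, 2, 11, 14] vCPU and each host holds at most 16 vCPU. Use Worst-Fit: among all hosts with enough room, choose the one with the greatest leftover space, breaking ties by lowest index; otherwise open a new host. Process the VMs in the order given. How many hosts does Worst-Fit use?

6

14 vCPU → host 1 (remaining 2 vCPU)
14 vCPU → host 2 (remaining 2 vCPU)
2 vCPU → host 1 (remaining 0 vCPU)
5 vCPU → host 3 (remaining 11 vCPU)
15 vCPU → host 4 (remaining 1 vCPU)
2 vCPU → host 3 (remaining 9 vCPU)
11 vCPU → host 5 (remaining 5 vCPU)
14 vCPU → host 6 (remaining 2 vCPU)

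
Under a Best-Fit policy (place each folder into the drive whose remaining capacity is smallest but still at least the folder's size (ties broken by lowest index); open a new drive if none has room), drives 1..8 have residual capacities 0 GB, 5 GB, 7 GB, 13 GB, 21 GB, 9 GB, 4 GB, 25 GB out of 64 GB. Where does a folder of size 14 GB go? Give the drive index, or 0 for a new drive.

Drives with room: drive 5 (21 GB), drive 8 (25 GB).
Tightest fit is drive 5 with 21 GB free.

5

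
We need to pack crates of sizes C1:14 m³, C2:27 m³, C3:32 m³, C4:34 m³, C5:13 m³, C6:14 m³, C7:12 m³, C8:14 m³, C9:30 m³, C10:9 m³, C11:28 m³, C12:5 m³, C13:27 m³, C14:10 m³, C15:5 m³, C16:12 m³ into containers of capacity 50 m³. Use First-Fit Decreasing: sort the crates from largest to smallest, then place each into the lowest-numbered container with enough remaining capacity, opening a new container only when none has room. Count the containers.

6

Sorted descending: 34, 32, 30, 28, 27, 27, 14, 14, 14, 13, 12, 12, 10, 9, 5, 5.
container 1: place 34 m³, 16 m³ left
container 2: place 32 m³, 18 m³ left
container 3: place 30 m³, 20 m³ left
container 4: place 28 m³, 22 m³ left
container 5: place 27 m³, 23 m³ left
container 6: place 27 m³, 23 m³ left
container 1: place 14 m³, 2 m³ left
container 2: place 14 m³, 4 m³ left
container 3: place 14 m³, 6 m³ left
container 4: place 13 m³, 9 m³ left
container 5: place 12 m³, 11 m³ left
container 6: place 12 m³, 11 m³ left
container 5: place 10 m³, 1 m³ left
container 4: place 9 m³, 0 m³ left
container 3: place 5 m³, 1 m³ left
container 6: place 5 m³, 6 m³ left
Final containers: [34,14] [32,14] [30,14,5] [28,13,9] [27,12,10] [27,12,5].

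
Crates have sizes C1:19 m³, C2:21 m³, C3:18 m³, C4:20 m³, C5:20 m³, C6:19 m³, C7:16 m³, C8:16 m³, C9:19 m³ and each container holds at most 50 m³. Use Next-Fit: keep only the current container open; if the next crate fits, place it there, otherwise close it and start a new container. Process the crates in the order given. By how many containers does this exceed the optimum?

Next-Fit: [19,21] [18,20] [20,19] [16,16] [19] → 5 containers.
Total size 168 m³; any packing needs at least ⌈168/50⌉ = 4 containers.
An optimal packing achieves that bound: [21,20] [20,19] [19,19] [18,16,16] → 4 containers.
Excess: 5 − 4 = 1.

1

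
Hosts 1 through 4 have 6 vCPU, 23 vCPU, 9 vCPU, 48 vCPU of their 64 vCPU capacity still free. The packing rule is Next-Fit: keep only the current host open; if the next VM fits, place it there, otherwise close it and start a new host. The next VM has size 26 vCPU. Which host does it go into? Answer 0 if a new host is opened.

Next-Fit only looks at host 4, which has 48 vCPU free.
26 vCPU fits there.

4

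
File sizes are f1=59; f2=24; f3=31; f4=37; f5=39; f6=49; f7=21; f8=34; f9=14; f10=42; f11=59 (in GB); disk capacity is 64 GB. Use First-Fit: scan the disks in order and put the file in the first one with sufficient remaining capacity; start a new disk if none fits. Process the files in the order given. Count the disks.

8

Put f1 (59 GB) in disk 1; 5 GB remain.
Put f2 (24 GB) in disk 2; 40 GB remain.
Put f3 (31 GB) in disk 2; 9 GB remain.
Put f4 (37 GB) in disk 3; 27 GB remain.
Put f5 (39 GB) in disk 4; 25 GB remain.
Put f6 (49 GB) in disk 5; 15 GB remain.
Put f7 (21 GB) in disk 3; 6 GB remain.
Put f8 (34 GB) in disk 6; 30 GB remain.
Put f9 (14 GB) in disk 4; 11 GB remain.
Put f10 (42 GB) in disk 7; 22 GB remain.
Put f11 (59 GB) in disk 8; 5 GB remain.
Final disks: [59] [24,31] [37,21] [39,14] [49] [34] [42] [59].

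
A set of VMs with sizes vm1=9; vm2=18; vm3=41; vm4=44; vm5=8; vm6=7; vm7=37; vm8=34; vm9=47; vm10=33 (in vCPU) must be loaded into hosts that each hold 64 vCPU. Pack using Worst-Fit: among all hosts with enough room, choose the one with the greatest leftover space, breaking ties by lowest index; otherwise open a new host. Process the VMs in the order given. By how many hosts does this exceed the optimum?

Worst-Fit: [9,18,8,7] [41] [44] [37] [34] [47] [33] → 7 hosts.
6 VMs exceed 32 vCPU (half the capacity), and no two of those can share a host, so at least 6 hosts are needed.
An optimal packing achieves that bound: [47,9,8] [44,18] [41,7] [37] [34] [33] → 6 hosts.
Excess: 7 − 6 = 1.

1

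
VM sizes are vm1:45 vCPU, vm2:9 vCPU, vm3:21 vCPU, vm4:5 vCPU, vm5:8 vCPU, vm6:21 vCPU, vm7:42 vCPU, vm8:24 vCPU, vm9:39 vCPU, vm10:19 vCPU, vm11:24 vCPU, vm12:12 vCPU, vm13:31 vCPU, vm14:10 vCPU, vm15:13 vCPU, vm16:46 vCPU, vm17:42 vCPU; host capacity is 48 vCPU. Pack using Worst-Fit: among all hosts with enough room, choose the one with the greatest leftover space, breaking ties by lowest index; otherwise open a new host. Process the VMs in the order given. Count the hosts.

10 hosts

Put vm1 (45 vCPU) in host 1; 3 vCPU remain.
Put vm2 (9 vCPU) in host 2; 39 vCPU remain.
Put vm3 (21 vCPU) in host 2; 18 vCPU remain.
Put vm4 (5 vCPU) in host 2; 13 vCPU remain.
Put vm5 (8 vCPU) in host 2; 5 vCPU remain.
Put vm6 (21 vCPU) in host 3; 27 vCPU remain.
Put vm7 (42 vCPU) in host 4; 6 vCPU remain.
Put vm8 (24 vCPU) in host 3; 3 vCPU remain.
Put vm9 (39 vCPU) in host 5; 9 vCPU remain.
Put vm10 (19 vCPU) in host 6; 29 vCPU remain.
Put vm11 (24 vCPU) in host 6; 5 vCPU remain.
Put vm12 (12 vCPU) in host 7; 36 vCPU remain.
Put vm13 (31 vCPU) in host 7; 5 vCPU remain.
Put vm14 (10 vCPU) in host 8; 38 vCPU remain.
Put vm15 (13 vCPU) in host 8; 25 vCPU remain.
Put vm16 (46 vCPU) in host 9; 2 vCPU remain.
Put vm17 (42 vCPU) in host 10; 6 vCPU remain.
Final hosts: [45] [9,21,5,8] [21,24] [42] [39] [19,24] [12,31] [10,13] [46] [42].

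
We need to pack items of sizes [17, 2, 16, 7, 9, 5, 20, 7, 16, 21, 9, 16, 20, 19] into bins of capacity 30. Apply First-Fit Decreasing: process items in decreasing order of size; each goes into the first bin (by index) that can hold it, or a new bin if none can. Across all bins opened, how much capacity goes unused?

Sorted descending: 21, 20, 20, 19, 17, 16, 16, 16, 9, 9, 7, 7, 5, 2.
bin 1: place 21, 9 left
bin 2: place 20, 10 left
bin 3: place 20, 10 left
bin 4: place 19, 11 left
bin 5: place 17, 13 left
bin 6: place 16, 14 left
bin 7: place 16, 14 left
bin 8: place 16, 14 left
bin 1: place 9, 0 left
bin 2: place 9, 1 left
bin 3: place 7, 3 left
bin 4: place 7, 4 left
bin 5: place 5, 8 left
bin 3: place 2, 1 left
8 bins × 30 = 240; used 184; unused 56.

56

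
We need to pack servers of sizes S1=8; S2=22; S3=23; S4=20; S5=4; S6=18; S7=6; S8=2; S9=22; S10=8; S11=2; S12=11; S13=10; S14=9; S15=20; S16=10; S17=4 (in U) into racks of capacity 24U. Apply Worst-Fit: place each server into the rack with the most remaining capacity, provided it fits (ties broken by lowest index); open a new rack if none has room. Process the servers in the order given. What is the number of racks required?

rack 1: place S1 (8U), 16U left
rack 2: place S2 (22U), 2U left
rack 3: place S3 (23U), 1U left
rack 4: place S4 (20U), 4U left
rack 1: place S5 (4U), 12U left
rack 5: place S6 (18U), 6U left
rack 1: place S7 (6U), 6U left
rack 1: place S8 (2U), 4U left
rack 6: place S9 (22U), 2U left
rack 7: place S10 (8U), 16U left
rack 7: place S11 (2U), 14U left
rack 7: place S12 (11U), 3U left
rack 8: place S13 (10U), 14U left
rack 8: place S14 (9U), 5U left
rack 9: place S15 (20U), 4U left
rack 10: place S16 (10U), 14U left
rack 10: place S17 (4U), 10U left

10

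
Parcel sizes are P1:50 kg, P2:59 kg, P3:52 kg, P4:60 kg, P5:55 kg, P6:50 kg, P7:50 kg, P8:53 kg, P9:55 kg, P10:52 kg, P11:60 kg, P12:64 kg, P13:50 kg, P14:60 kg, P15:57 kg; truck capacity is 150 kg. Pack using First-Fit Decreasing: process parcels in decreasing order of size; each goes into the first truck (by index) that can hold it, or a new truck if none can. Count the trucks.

Sorted descending: 64, 60, 60, 60, 59, 57, 55, 55, 53, 52, 52, 50, 50, 50, 50.
64 kg → truck 1 (remaining 86 kg)
60 kg → truck 1 (remaining 26 kg)
60 kg → truck 2 (remaining 90 kg)
60 kg → truck 2 (remaining 30 kg)
59 kg → truck 3 (remaining 91 kg)
57 kg → truck 3 (remaining 34 kg)
55 kg → truck 4 (remaining 95 kg)
55 kg → truck 4 (remaining 40 kg)
53 kg → truck 5 (remaining 97 kg)
52 kg → truck 5 (remaining 45 kg)
52 kg → truck 6 (remaining 98 kg)
50 kg → truck 6 (remaining 48 kg)
50 kg → truck 7 (remaining 100 kg)
50 kg → truck 7 (remaining 50 kg)
50 kg → truck 7 (remaining 0 kg)

7 trucks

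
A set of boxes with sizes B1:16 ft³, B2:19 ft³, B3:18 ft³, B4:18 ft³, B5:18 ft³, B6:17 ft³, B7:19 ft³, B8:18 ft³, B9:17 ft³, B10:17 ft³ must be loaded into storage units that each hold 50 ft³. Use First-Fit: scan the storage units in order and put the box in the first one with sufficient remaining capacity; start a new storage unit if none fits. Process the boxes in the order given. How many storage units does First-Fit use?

5

Put B1 (16 ft³) in storage unit 1; 34 ft³ remain.
Put B2 (19 ft³) in storage unit 1; 15 ft³ remain.
Put B3 (18 ft³) in storage unit 2; 32 ft³ remain.
Put B4 (18 ft³) in storage unit 2; 14 ft³ remain.
Put B5 (18 ft³) in storage unit 3; 32 ft³ remain.
Put B6 (17 ft³) in storage unit 3; 15 ft³ remain.
Put B7 (19 ft³) in storage unit 4; 31 ft³ remain.
Put B8 (18 ft³) in storage unit 4; 13 ft³ remain.
Put B9 (17 ft³) in storage unit 5; 33 ft³ remain.
Put B10 (17 ft³) in storage unit 5; 16 ft³ remain.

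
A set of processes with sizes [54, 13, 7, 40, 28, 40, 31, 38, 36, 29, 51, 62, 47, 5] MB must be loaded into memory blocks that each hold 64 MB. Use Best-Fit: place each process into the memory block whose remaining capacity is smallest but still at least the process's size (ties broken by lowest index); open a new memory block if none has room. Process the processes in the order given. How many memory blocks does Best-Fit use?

memory block 1: place 54 MB, 10 MB left
memory block 2: place 13 MB, 51 MB left
memory block 1: place 7 MB, 3 MB left
memory block 2: place 40 MB, 11 MB left
memory block 3: place 28 MB, 36 MB left
memory block 4: place 40 MB, 24 MB left
memory block 3: place 31 MB, 5 MB left
memory block 5: place 38 MB, 26 MB left
memory block 6: place 36 MB, 28 MB left
memory block 7: place 29 MB, 35 MB left
memory block 8: place 51 MB, 13 MB left
memory block 9: place 62 MB, 2 MB left
memory block 10: place 47 MB, 17 MB left
memory block 3: place 5 MB, 0 MB left

10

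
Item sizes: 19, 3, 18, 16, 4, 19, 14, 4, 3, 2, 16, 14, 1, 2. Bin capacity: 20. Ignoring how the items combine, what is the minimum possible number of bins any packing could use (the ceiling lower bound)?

Total size = 19 + 3 + 18 + 16 + 4 + 19 + 14 + 4 + 3 + 2 + 16 + 14 + 1 + 2 = 135.
⌈135 / 20⌉ = 7.

7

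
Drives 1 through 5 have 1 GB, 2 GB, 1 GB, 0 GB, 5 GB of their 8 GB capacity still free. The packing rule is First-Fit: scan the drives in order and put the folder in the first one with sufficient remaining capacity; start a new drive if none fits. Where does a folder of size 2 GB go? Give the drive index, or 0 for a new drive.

Drives with room: drive 2 (2 GB), drive 5 (5 GB).
The first with room is drive 2.

2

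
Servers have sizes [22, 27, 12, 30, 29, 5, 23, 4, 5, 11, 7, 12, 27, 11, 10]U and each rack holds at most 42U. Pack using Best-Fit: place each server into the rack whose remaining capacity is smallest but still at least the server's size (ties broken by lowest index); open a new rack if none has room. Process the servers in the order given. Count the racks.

22U → rack 1 (remaining 20U)
27U → rack 2 (remaining 15U)
12U → rack 2 (remaining 3U)
30U → rack 3 (remaining 12U)
29U → rack 4 (remaining 13U)
5U → rack 3 (remaining 7U)
23U → rack 5 (remaining 19U)
4U → rack 3 (remaining 3U)
5U → rack 4 (remaining 8U)
11U → rack 5 (remaining 8U)
7U → rack 4 (remaining 1U)
12U → rack 1 (remaining 8U)
27U → rack 6 (remaining 15U)
11U → rack 6 (remaining 4U)
10U → rack 7 (remaining 32U)
Final racks: [22,12] [27,12] [30,5,4] [29,5,7] [23,11] [27,11] [10].

7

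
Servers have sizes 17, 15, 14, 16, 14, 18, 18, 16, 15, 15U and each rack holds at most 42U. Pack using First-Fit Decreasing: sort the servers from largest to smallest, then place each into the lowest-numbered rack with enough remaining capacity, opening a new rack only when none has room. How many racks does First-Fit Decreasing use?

5

Sorted descending: 18, 18, 17, 16, 16, 15, 15, 15, 14, 14.
18U → rack 1 (remaining 24U)
18U → rack 1 (remaining 6U)
17U → rack 2 (remaining 25U)
16U → rack 2 (remaining 9U)
16U → rack 3 (remaining 26U)
15U → rack 3 (remaining 11U)
15U → rack 4 (remaining 27U)
15U → rack 4 (remaining 12U)
14U → rack 5 (remaining 28U)
14U → rack 5 (remaining 14U)
Final racks: [18,18] [17,16] [16,15] [15,15] [14,14].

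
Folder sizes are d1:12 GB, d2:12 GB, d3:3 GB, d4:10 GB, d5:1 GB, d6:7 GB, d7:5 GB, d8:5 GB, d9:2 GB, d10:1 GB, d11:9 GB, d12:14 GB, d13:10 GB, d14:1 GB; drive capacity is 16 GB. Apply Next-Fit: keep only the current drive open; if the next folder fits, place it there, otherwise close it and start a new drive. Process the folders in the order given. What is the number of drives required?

drive 1: place d1 (12 GB), 4 GB left
drive 2: place d2 (12 GB), 4 GB left
drive 2: place d3 (3 GB), 1 GB left
drive 3: place d4 (10 GB), 6 GB left
drive 3: place d5 (1 GB), 5 GB left
drive 4: place d6 (7 GB), 9 GB left
drive 4: place d7 (5 GB), 4 GB left
drive 5: place d8 (5 GB), 11 GB left
drive 5: place d9 (2 GB), 9 GB left
drive 5: place d10 (1 GB), 8 GB left
drive 6: place d11 (9 GB), 7 GB left
drive 7: place d12 (14 GB), 2 GB left
drive 8: place d13 (10 GB), 6 GB left
drive 8: place d14 (1 GB), 5 GB left
Final drives: [12] [12,3] [10,1] [7,5] [5,2,1] [9] [14] [10,1].

8 drives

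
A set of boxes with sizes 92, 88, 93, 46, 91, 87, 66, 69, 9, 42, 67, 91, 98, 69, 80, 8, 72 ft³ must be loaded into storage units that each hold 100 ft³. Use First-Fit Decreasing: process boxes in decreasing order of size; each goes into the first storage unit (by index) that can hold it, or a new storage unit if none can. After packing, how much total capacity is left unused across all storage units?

Sorted descending: 98, 93, 92, 91, 91, 88, 87, 80, 72, 69, 69, 67, 66, 46, 42, 9, 8.
98 ft³ → storage unit 1 (remaining 2 ft³)
93 ft³ → storage unit 2 (remaining 7 ft³)
92 ft³ → storage unit 3 (remaining 8 ft³)
91 ft³ → storage unit 4 (remaining 9 ft³)
91 ft³ → storage unit 5 (remaining 9 ft³)
88 ft³ → storage unit 6 (remaining 12 ft³)
87 ft³ → storage unit 7 (remaining 13 ft³)
80 ft³ → storage unit 8 (remaining 20 ft³)
72 ft³ → storage unit 9 (remaining 28 ft³)
69 ft³ → storage unit 10 (remaining 31 ft³)
69 ft³ → storage unit 11 (remaining 31 ft³)
67 ft³ → storage unit 12 (remaining 33 ft³)
66 ft³ → storage unit 13 (remaining 34 ft³)
46 ft³ → storage unit 14 (remaining 54 ft³)
42 ft³ → storage unit 14 (remaining 12 ft³)
9 ft³ → storage unit 4 (remaining 0 ft³)
8 ft³ → storage unit 3 (remaining 0 ft³)
14 storage units × 100 ft³ = 1400 ft³; used 1168 ft³; unused 232 ft³.

232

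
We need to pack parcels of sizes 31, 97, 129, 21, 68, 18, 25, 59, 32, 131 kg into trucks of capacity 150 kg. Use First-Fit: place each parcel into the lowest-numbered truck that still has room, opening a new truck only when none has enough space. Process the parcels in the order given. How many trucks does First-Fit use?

5 trucks

truck 1: place 31 kg, 119 kg left
truck 1: place 97 kg, 22 kg left
truck 2: place 129 kg, 21 kg left
truck 1: place 21 kg, 1 kg left
truck 3: place 68 kg, 82 kg left
truck 2: place 18 kg, 3 kg left
truck 3: place 25 kg, 57 kg left
truck 4: place 59 kg, 91 kg left
truck 3: place 32 kg, 25 kg left
truck 5: place 131 kg, 19 kg left
Final trucks: [31,97,21] [129,18] [68,25,32] [59] [131].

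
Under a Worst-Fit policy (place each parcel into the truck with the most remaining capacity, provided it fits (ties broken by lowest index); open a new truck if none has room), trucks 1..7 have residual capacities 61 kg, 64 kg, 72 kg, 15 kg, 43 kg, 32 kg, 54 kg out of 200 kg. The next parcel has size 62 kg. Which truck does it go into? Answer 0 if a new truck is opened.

Trucks with room: truck 2 (64 kg), truck 3 (72 kg).
Most room is truck 3 with 72 kg free.

3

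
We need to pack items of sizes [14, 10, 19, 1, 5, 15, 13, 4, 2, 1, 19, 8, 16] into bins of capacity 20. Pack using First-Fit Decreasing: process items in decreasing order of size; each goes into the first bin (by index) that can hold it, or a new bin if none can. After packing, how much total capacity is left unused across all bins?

Sorted descending: 19, 19, 16, 15, 14, 13, 10, 8, 5, 4, 2, 1, 1.
bin 1: place 19, 1 left
bin 2: place 19, 1 left
bin 3: place 16, 4 left
bin 4: place 15, 5 left
bin 5: place 14, 6 left
bin 6: place 13, 7 left
bin 7: place 10, 10 left
bin 7: place 8, 2 left
bin 4: place 5, 0 left
bin 3: place 4, 0 left
bin 5: place 2, 4 left
bin 1: place 1, 0 left
bin 2: place 1, 0 left
7 bins × 20 = 140; used 127; unused 13.

13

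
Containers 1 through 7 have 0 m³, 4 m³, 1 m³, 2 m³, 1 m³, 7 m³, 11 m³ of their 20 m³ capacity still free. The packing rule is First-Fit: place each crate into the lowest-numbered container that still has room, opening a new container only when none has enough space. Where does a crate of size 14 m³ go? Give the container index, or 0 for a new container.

0

No container has ≥ 14 m³ free, so a new container is opened.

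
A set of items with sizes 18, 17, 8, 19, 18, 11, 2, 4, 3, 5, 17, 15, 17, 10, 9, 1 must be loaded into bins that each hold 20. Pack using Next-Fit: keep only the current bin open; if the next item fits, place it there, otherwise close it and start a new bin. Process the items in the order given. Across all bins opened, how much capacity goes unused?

bin 1: place 18, 2 left
bin 2: place 17, 3 left
bin 3: place 8, 12 left
bin 4: place 19, 1 left
bin 5: place 18, 2 left
bin 6: place 11, 9 left
bin 6: place 2, 7 left
bin 6: place 4, 3 left
bin 6: place 3, 0 left
bin 7: place 5, 15 left
bin 8: place 17, 3 left
bin 9: place 15, 5 left
bin 10: place 17, 3 left
bin 11: place 10, 10 left
bin 11: place 9, 1 left
bin 11: place 1, 0 left
11 bins × 20 = 220; used 174; unused 46.

46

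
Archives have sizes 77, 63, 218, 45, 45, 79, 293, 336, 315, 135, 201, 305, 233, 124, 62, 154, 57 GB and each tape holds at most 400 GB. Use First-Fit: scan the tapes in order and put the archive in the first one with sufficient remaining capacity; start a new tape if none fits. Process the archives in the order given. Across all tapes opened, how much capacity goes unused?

458

Put 77 GB in tape 1; 323 GB remain.
Put 63 GB in tape 1; 260 GB remain.
Put 218 GB in tape 1; 42 GB remain.
Put 45 GB in tape 2; 355 GB remain.
Put 45 GB in tape 2; 310 GB remain.
Put 79 GB in tape 2; 231 GB remain.
Put 293 GB in tape 3; 107 GB remain.
Put 336 GB in tape 4; 64 GB remain.
Put 315 GB in tape 5; 85 GB remain.
Put 135 GB in tape 2; 96 GB remain.
Put 201 GB in tape 6; 199 GB remain.
Put 305 GB in tape 7; 95 GB remain.
Put 233 GB in tape 8; 167 GB remain.
Put 124 GB in tape 6; 75 GB remain.
Put 62 GB in tape 2; 34 GB remain.
Put 154 GB in tape 8; 13 GB remain.
Put 57 GB in tape 3; 50 GB remain.
8 tapes × 400 GB = 3200 GB; used 2742 GB; unused 458 GB.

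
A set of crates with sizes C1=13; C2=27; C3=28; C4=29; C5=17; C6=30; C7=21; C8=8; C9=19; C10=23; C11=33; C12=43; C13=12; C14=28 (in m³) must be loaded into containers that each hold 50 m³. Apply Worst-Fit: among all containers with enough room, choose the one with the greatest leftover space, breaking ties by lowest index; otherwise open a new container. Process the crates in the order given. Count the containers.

8

container 1: place C1 (13 m³), 37 m³ left
container 1: place C2 (27 m³), 10 m³ left
container 2: place C3 (28 m³), 22 m³ left
container 3: place C4 (29 m³), 21 m³ left
container 2: place C5 (17 m³), 5 m³ left
container 4: place C6 (30 m³), 20 m³ left
container 3: place C7 (21 m³), 0 m³ left
container 4: place C8 (8 m³), 12 m³ left
container 5: place C9 (19 m³), 31 m³ left
container 5: place C10 (23 m³), 8 m³ left
container 6: place C11 (33 m³), 17 m³ left
container 7: place C12 (43 m³), 7 m³ left
container 6: place C13 (12 m³), 5 m³ left
container 8: place C14 (28 m³), 22 m³ left
Final containers: [13,27] [28,17] [29,21] [30,8] [19,23] [33,12] [43] [28].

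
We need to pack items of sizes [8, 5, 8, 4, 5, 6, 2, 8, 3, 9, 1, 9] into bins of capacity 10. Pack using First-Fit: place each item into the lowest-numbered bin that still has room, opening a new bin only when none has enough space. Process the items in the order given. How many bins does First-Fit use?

Put 8 in bin 1; 2 remain.
Put 5 in bin 2; 5 remain.
Put 8 in bin 3; 2 remain.
Put 4 in bin 2; 1 remain.
Put 5 in bin 4; 5 remain.
Put 6 in bin 5; 4 remain.
Put 2 in bin 1; 0 remain.
Put 8 in bin 6; 2 remain.
Put 3 in bin 4; 2 remain.
Put 9 in bin 7; 1 remain.
Put 1 in bin 2; 0 remain.
Put 9 in bin 8; 1 remain.

8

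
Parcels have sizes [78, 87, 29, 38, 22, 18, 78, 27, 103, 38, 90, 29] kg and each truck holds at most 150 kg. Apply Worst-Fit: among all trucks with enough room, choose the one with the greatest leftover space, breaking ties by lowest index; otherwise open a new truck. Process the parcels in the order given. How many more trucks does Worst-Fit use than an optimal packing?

0

Worst-Fit: [78,29,22] [87,38,18] [78,27] [103,38] [90,29] → 5 trucks.
Total size 637 kg; any packing needs at least ⌈637/150⌉ = 5 trucks.
So 5 is already optimal.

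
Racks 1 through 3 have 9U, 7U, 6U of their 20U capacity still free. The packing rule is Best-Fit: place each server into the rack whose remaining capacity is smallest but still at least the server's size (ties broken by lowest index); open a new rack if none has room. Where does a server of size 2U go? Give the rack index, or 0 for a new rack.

3

Racks with room: rack 1 (9U), rack 2 (7U), rack 3 (6U).
Tightest fit is rack 3 with 6U free.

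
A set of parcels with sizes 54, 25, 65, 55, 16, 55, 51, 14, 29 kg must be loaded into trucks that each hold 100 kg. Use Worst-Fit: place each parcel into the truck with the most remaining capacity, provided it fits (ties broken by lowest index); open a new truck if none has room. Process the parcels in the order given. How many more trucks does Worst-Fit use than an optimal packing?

0

Worst-Fit: [54,25] [65] [55,16] [55,29] [51,14] → 5 trucks.
5 parcels exceed 50 kg (half the capacity), and no two of those can share a truck, so at least 5 trucks are needed.
So 5 is already optimal.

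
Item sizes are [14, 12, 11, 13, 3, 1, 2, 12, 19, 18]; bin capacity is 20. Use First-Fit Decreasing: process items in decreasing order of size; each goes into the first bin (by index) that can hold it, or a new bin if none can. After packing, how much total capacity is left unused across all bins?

Sorted descending: 19, 18, 14, 13, 12, 12, 11, 3, 2, 1.
19 → bin 1 (remaining 1)
18 → bin 2 (remaining 2)
14 → bin 3 (remaining 6)
13 → bin 4 (remaining 7)
12 → bin 5 (remaining 8)
12 → bin 6 (remaining 8)
11 → bin 7 (remaining 9)
3 → bin 3 (remaining 3)
2 → bin 2 (remaining 0)
1 → bin 1 (remaining 0)
7 bins × 20 = 140; used 105; unused 35.

35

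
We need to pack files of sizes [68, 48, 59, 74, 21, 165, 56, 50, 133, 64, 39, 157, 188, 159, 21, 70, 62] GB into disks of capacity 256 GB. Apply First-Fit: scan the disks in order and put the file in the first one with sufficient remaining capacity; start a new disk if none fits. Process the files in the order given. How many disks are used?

Put 68 GB in disk 1; 188 GB remain.
Put 48 GB in disk 1; 140 GB remain.
Put 59 GB in disk 1; 81 GB remain.
Put 74 GB in disk 1; 7 GB remain.
Put 21 GB in disk 2; 235 GB remain.
Put 165 GB in disk 2; 70 GB remain.
Put 56 GB in disk 2; 14 GB remain.
Put 50 GB in disk 3; 206 GB remain.
Put 133 GB in disk 3; 73 GB remain.
Put 64 GB in disk 3; 9 GB remain.
Put 39 GB in disk 4; 217 GB remain.
Put 157 GB in disk 4; 60 GB remain.
Put 188 GB in disk 5; 68 GB remain.
Put 159 GB in disk 6; 97 GB remain.
Put 21 GB in disk 4; 39 GB remain.
Put 70 GB in disk 6; 27 GB remain.
Put 62 GB in disk 5; 6 GB remain.
Final disks: [68,48,59,74] [21,165,56] [50,133,64] [39,157,21] [188,62] [159,70].

6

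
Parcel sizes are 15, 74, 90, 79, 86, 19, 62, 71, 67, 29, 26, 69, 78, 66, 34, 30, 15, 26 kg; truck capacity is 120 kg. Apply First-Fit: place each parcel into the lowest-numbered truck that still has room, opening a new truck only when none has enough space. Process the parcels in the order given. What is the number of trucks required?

10

15 kg → truck 1 (remaining 105 kg)
74 kg → truck 1 (remaining 31 kg)
90 kg → truck 2 (remaining 30 kg)
79 kg → truck 3 (remaining 41 kg)
86 kg → truck 4 (remaining 34 kg)
19 kg → truck 1 (remaining 12 kg)
62 kg → truck 5 (remaining 58 kg)
71 kg → truck 6 (remaining 49 kg)
67 kg → truck 7 (remaining 53 kg)
29 kg → truck 2 (remaining 1 kg)
26 kg → truck 3 (remaining 15 kg)
69 kg → truck 8 (remaining 51 kg)
78 kg → truck 9 (remaining 42 kg)
66 kg → truck 10 (remaining 54 kg)
34 kg → truck 4 (remaining 0 kg)
30 kg → truck 5 (remaining 28 kg)
15 kg → truck 3 (remaining 0 kg)
26 kg → truck 5 (remaining 2 kg)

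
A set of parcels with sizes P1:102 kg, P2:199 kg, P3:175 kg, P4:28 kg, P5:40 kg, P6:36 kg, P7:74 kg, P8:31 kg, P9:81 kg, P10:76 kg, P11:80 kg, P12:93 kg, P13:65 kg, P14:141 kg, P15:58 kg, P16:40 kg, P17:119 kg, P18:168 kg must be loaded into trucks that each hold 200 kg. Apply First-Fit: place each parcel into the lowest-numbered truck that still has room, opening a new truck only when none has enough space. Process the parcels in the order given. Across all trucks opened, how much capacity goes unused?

truck 1: place P1 (102 kg), 98 kg left
truck 2: place P2 (199 kg), 1 kg left
truck 3: place P3 (175 kg), 25 kg left
truck 1: place P4 (28 kg), 70 kg left
truck 1: place P5 (40 kg), 30 kg left
truck 4: place P6 (36 kg), 164 kg left
truck 4: place P7 (74 kg), 90 kg left
truck 4: place P8 (31 kg), 59 kg left
truck 5: place P9 (81 kg), 119 kg left
truck 5: place P10 (76 kg), 43 kg left
truck 6: place P11 (80 kg), 120 kg left
truck 6: place P12 (93 kg), 27 kg left
truck 7: place P13 (65 kg), 135 kg left
truck 8: place P14 (141 kg), 59 kg left
truck 4: place P15 (58 kg), 1 kg left
truck 5: place P16 (40 kg), 3 kg left
truck 7: place P17 (119 kg), 16 kg left
truck 9: place P18 (168 kg), 32 kg left
9 trucks × 200 kg = 1800 kg; used 1606 kg; unused 194 kg.

194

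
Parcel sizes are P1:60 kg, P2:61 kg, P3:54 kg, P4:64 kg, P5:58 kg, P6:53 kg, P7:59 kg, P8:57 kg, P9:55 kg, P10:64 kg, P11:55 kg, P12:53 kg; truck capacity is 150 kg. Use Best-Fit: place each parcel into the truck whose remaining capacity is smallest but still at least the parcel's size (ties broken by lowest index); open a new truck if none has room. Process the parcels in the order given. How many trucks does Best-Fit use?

P1 (60 kg) → truck 1 (remaining 90 kg)
P2 (61 kg) → truck 1 (remaining 29 kg)
P3 (54 kg) → truck 2 (remaining 96 kg)
P4 (64 kg) → truck 2 (remaining 32 kg)
P5 (58 kg) → truck 3 (remaining 92 kg)
P6 (53 kg) → truck 3 (remaining 39 kg)
P7 (59 kg) → truck 4 (remaining 91 kg)
P8 (57 kg) → truck 4 (remaining 34 kg)
P9 (55 kg) → truck 5 (remaining 95 kg)
P10 (64 kg) → truck 5 (remaining 31 kg)
P11 (55 kg) → truck 6 (remaining 95 kg)
P12 (53 kg) → truck 6 (remaining 42 kg)

6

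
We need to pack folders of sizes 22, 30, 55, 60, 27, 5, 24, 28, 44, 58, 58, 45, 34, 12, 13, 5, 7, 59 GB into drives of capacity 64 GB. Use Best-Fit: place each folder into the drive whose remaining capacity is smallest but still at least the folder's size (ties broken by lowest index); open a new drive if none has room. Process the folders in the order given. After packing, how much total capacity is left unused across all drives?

54

Put 22 GB in drive 1; 42 GB remain.
Put 30 GB in drive 1; 12 GB remain.
Put 55 GB in drive 2; 9 GB remain.
Put 60 GB in drive 3; 4 GB remain.
Put 27 GB in drive 4; 37 GB remain.
Put 5 GB in drive 2; 4 GB remain.
Put 24 GB in drive 4; 13 GB remain.
Put 28 GB in drive 5; 36 GB remain.
Put 44 GB in drive 6; 20 GB remain.
Put 58 GB in drive 7; 6 GB remain.
Put 58 GB in drive 8; 6 GB remain.
Put 45 GB in drive 9; 19 GB remain.
Put 34 GB in drive 5; 2 GB remain.
Put 12 GB in drive 1; 0 GB remain.
Put 13 GB in drive 4; 0 GB remain.
Put 5 GB in drive 7; 1 GB remain.
Put 7 GB in drive 9; 12 GB remain.
Put 59 GB in drive 10; 5 GB remain.
10 drives × 64 GB = 640 GB; used 586 GB; unused 54 GB.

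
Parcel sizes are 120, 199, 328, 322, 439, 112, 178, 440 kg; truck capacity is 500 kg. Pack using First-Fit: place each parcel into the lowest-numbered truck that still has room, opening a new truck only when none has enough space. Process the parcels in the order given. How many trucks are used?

5 trucks

Put 120 kg in truck 1; 380 kg remain.
Put 199 kg in truck 1; 181 kg remain.
Put 328 kg in truck 2; 172 kg remain.
Put 322 kg in truck 3; 178 kg remain.
Put 439 kg in truck 4; 61 kg remain.
Put 112 kg in truck 1; 69 kg remain.
Put 178 kg in truck 3; 0 kg remain.
Put 440 kg in truck 5; 60 kg remain.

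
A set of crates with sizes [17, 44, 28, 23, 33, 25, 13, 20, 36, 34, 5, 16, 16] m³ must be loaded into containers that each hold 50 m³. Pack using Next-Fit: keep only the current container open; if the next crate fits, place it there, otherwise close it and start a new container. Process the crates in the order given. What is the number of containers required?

Put 17 m³ in container 1; 33 m³ remain.
Put 44 m³ in container 2; 6 m³ remain.
Put 28 m³ in container 3; 22 m³ remain.
Put 23 m³ in container 4; 27 m³ remain.
Put 33 m³ in container 5; 17 m³ remain.
Put 25 m³ in container 6; 25 m³ remain.
Put 13 m³ in container 6; 12 m³ remain.
Put 20 m³ in container 7; 30 m³ remain.
Put 36 m³ in container 8; 14 m³ remain.
Put 34 m³ in container 9; 16 m³ remain.
Put 5 m³ in container 9; 11 m³ remain.
Put 16 m³ in container 10; 34 m³ remain.
Put 16 m³ in container 10; 18 m³ remain.
Final containers: [17] [44] [28] [23] [33] [25,13] [20] [36] [34,5] [16,16].

10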